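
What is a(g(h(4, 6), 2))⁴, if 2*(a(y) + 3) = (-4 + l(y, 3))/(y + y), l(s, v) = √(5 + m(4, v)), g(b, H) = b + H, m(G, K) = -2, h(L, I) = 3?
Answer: (64 - √3)⁴/160000 ≈ 93.959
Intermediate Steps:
g(b, H) = H + b
l(s, v) = √3 (l(s, v) = √(5 - 2) = √3)
a(y) = -3 + (-4 + √3)/(4*y) (a(y) = -3 + ((-4 + √3)/(y + y))/2 = -3 + ((-4 + √3)/((2*y)))/2 = -3 + ((-4 + √3)*(1/(2*y)))/2 = -3 + ((-4 + √3)/(2*y))/2 = -3 + (-4 + √3)/(4*y))
a(g(h(4, 6), 2))⁴ = ((-4 + √3 - 12*(2 + 3))/(4*(2 + 3)))⁴ = ((¼)*(-4 + √3 - 12*5)/5)⁴ = ((¼)*(⅕)*(-4 + √3 - 60))⁴ = ((¼)*(⅕)*(-64 + √3))⁴ = (-16/5 + √3/20)⁴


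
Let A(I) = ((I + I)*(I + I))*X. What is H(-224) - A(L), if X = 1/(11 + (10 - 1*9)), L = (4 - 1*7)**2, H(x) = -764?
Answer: -791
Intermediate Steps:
L = 9 (L = (4 - 7)**2 = (-3)**2 = 9)
X = 1/12 (X = 1/(11 + (10 - 9)) = 1/(11 + 1) = 1/12 ≈ 0.083333)
A(I) = I**2/3 (A(I) = ((I + I)*(I + I))*(1/12) = ((2*I)*(2*I))*(1/12) = (4*I**2)*(1/12) = I**2/3)
H(-224) - A(L) = -764 - 9**2/3 = -764 - 81/3 = -764 - 1*27 = -764 - 27 = -791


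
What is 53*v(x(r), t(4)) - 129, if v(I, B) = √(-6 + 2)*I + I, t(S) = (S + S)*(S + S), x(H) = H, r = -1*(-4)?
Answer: 83 + 424*I ≈ 83.0 + 424.0*I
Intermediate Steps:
r = 4
t(S) = 4*S² (t(S) = (2*S)*(2*S) = 4*S²)
v(I, B) = I + 2*I*I (v(I, B) = √(-4)*I + I = (2*I)*I + I = 2*I*I + I = I + 2*I*I)
53*v(x(r), t(4)) - 129 = 53*(4*(1 + 2*I)) - 129 = 53*(4 + 8*I) - 129 = (212 + 424*I) - 129 = 83 + 424*I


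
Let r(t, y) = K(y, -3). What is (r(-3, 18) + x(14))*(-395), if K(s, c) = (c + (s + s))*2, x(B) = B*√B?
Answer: -26070 - 5530*√14 ≈ -46761.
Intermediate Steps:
x(B) = B^(3/2)
K(s, c) = 2*c + 4*s (K(s, c) = (c + 2*s)*2 = 2*c + 4*s)
r(t, y) = -6 + 4*y (r(t, y) = 2*(-3) + 4*y = -6 + 4*y)
(r(-3, 18) + x(14))*(-395) = ((-6 + 4*18) + 14^(3/2))*(-395) = ((-6 + 72) + 14*√14)*(-395) = (66 + 14*√14)*(-395) = -26070 - 5530*√14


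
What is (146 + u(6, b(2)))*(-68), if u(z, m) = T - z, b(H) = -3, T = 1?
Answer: -9588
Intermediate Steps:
u(z, m) = 1 - z
(146 + u(6, b(2)))*(-68) = (146 + (1 - 1*6))*(-68) = (146 + (1 - 6))*(-68) = (146 - 5)*(-68) = 141*(-68) = -9588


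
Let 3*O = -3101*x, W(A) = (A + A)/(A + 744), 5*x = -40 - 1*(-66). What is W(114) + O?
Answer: -11528948/2145 ≈ -5374.8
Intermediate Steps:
x = 26/5 (x = (-40 - 1*(-66))/5 = (-40 + 66)/5 = (1/5)*26 = 26/5 ≈ 5.2000)
W(A) = 2*A/(744 + A) (W(A) = (2*A)/(744 + A) = 2*A/(744 + A))
O = -80626/15 (O = (-3101*26/5)/3 = (1/3)*(-80626/5) = -80626/15 ≈ -5375.1)
W(114) + O = 2*114/(744 + 114) - 80626/15 = 2*114/858 - 80626/15 = 2*114*(1/858) - 80626/15 = 38/143 - 80626/15 = -11528948/2145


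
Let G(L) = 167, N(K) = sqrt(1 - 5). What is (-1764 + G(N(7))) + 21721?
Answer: 20124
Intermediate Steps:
N(K) = 2*I (N(K) = sqrt(-4) = 2*I)
(-1764 + G(N(7))) + 21721 = (-1764 + 167) + 21721 = -1597 + 21721 = 20124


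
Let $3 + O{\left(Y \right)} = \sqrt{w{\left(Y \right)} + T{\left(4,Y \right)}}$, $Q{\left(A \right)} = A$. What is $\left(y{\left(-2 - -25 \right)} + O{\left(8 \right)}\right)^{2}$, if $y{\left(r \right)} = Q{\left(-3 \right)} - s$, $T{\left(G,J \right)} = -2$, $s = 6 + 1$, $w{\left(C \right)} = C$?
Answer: $\left(13 - \sqrt{6}\right)^{2} \approx 111.31$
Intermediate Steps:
$s = 7$
$O{\left(Y \right)} = -3 + \sqrt{-2 + Y}$ ($O{\left(Y \right)} = -3 + \sqrt{Y - 2} = -3 + \sqrt{-2 + Y}$)
$y{\left(r \right)} = -10$ ($y{\left(r \right)} = -3 - 7 = -10$)
$\left(y{\left(-2 - -25 \right)} + O{\left(8 \right)}\right)^{2} = \left(-10 - \left(3 - \sqrt{-2 + 8}\right)\right)^{2} = \left(-10 - \left(3 - \sqrt{6}\right)\right)^{2} = \left(-13 + \sqrt{6}\right)^{2}$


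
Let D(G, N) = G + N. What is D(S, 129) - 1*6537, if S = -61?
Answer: -6469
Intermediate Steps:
D(S, 129) - 1*6537 = (-61 + 129) - 1*6537 = 68 - 6537 = -6469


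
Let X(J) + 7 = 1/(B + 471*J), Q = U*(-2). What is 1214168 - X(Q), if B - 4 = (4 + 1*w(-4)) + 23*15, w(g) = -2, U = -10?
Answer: 11863703924/9771 ≈ 1.2142e+6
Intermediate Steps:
B = 351 (B = 4 + ((4 + 1*(-2)) + 23*15) = 4 + ((4 - 2) + 345) = 4 + (2 + 345) = 4 + 347 = 351)
Q = 20 (Q = -10*(-2) = 20)
X(J) = -7 + 1/(351 + 471*J)
1214168 - X(Q) = 1214168 - (-2456 - 3297*20)/(3*(117 + 157*20)) = 1214168 - (-2456 - 65940)/(3*(117 + 3140)) = 1214168 - (-68396)/(3*3257) = 1214168 - 1*(-68396/9771) = 1214168 + 68396/9771 = 11863703924/9771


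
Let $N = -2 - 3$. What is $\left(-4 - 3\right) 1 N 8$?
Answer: $280$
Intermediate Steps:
$N = -5$ ($N = -2 - 3 = -5$)
$\left(-4 - 3\right) 1 N 8 = \left(-4 - 3\right) 1 \left(-5\right) 8 = \left(-7\right) 1 \left(-5\right) 8 = \left(-7\right) \left(-5\right) 8 = 35 \cdot 8 = 280$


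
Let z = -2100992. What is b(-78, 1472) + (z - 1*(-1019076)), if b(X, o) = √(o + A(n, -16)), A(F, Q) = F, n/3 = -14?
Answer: -1081916 + √1430 ≈ -1.0819e+6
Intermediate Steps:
n = -42 (n = 3*(-14) = -42)
b(X, o) = √(-42 + o) (b(X, o) = √(o - 42) = √(-42 + o))
b(-78, 1472) + (z - 1*(-1019076)) = √(-42 + 1472) + (-2100992 - 1*(-1019076)) = √1430 + (-2100992 + 1019076) = √1430 - 1081916 = -1081916 + √1430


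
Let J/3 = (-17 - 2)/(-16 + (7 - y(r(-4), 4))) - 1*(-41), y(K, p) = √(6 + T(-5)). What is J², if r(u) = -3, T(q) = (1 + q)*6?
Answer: 2*(-60143*I + 47724*√2)/(-7*I + 6*√2) ≈ 16425.0 - 626.23*I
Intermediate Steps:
T(q) = 6 + 6*q
y(K, p) = 3*I*√2 (y(K, p) = √(6 + (6 + 6*(-5))) = √(6 + (6 - 30)) = √(6 - 24) = √(-18) = 3*I*√2)
J = 123 - 57/(-9 - 3*I*√2) (J = 3*((-17 - 2)/(-16 + (7 - 3*I*√2)) - 1*(-41)) = 3*(-19/(-16 + (7 - 3*I*√2)) + 41) = 3*(-19/(-9 - 3*I*√2) + 41) = 3*(41 - 19/(-9 - 3*I*√2)) = 123 - 57/(-9 - 3*I*√2) ≈ 128.18 - 2.4427*I)
J² = (1410/11 - 19*I*√2/11)²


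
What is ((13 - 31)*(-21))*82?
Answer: 30996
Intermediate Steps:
((13 - 31)*(-21))*82 = -18*(-21)*82 = 378*82 = 30996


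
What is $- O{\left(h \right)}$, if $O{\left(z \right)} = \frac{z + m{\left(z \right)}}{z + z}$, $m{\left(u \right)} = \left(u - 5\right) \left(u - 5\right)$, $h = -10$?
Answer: $\frac{43}{4} \approx 10.75$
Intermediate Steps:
$m{\left(u \right)} = \left(-5 + u\right)^{2}$ ($m{\left(u \right)} = \left(-5 + u\right) \left(-5 + u\right) = \left(-5 + u\right)^{2}$)
$O{\left(z \right)} = \frac{z + \left(-5 + z\right)^{2}}{2 z}$ ($O{\left(z \right)} = \frac{z + \left(-5 + z\right)^{2}}{z + z} = \frac{z + \left(-5 + z\right)^{2}}{2 z}$)
$- O{\left(h \right)} = - \frac{-10 + \left(-5 - 10\right)^{2}}{2 \left(-10\right)} = - \frac{\left(-1\right) \left(-10 + \left(-15\right)^{2}\right)}{2 \cdot 10} = - \frac{\left(-1\right) \left(-10 + 225\right)}{2 \cdot 10} = - \frac{\left(-1\right) 215}{2 \cdot 10} = \left(-1\right) \left(- \frac{43}{4}\right) = \frac{43}{4}$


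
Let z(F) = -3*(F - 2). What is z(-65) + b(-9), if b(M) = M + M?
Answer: 183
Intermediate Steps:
z(F) = 6 - 3*F (z(F) = -3*(-2 + F) = 6 - 3*F)
b(M) = 2*M
z(-65) + b(-9) = (6 - 3*(-65)) + 2*(-9) = (6 + 195) - 18 = 201 - 18 = 183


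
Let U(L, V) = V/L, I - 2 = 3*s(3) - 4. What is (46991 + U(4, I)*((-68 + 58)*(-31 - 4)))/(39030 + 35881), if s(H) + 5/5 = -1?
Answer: 46291/74911 ≈ 0.61795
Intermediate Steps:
s(H) = -2 (s(H) = -1 - 1 = -2)
I = -8 (I = 2 + (3*(-2) - 4) = 2 + (-6 - 4) = 2 - 10 = -8)
(46991 + U(4, I)*((-68 + 58)*(-31 - 4)))/(39030 + 35881) = (46991 + (-8/4)*((-68 + 58)*(-31 - 4)))/(39030 + 35881) = (46991 + (-8*1/4)*(-10*(-35)))/74911 = (46991 - 2*350)*(1/74911) = (46991 - 700)*(1/74911) = 46291*(1/74911) = 46291/74911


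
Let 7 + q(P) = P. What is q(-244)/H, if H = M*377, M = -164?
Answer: 251/61828 ≈ 0.0040597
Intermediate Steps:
q(P) = -7 + P
H = -61828 (H = -164*377 = -61828)
q(-244)/H = (-7 - 244)/(-61828) = -251*(-1/61828) = 251/61828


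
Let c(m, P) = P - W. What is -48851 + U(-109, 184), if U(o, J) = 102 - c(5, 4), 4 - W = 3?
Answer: -48752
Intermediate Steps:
W = 1 (W = 4 - 1*3 = 4 - 3 = 1)
c(m, P) = -1 + P (c(m, P) = P - 1*1 = P - 1 = -1 + P)
U(o, J) = 99 (U(o, J) = 102 - (-1 + 4) = 102 - 1*3 = 102 - 3 = 99)
-48851 + U(-109, 184) = -48851 + 99 = -48752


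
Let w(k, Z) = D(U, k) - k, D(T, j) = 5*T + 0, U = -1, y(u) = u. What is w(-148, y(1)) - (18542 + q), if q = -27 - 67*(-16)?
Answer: -19444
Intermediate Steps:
q = 1045 (q = -27 + 1072 = 1045)
D(T, j) = 5*T
w(k, Z) = -5 - k (w(k, Z) = 5*(-1) - k = -5 - k)
w(-148, y(1)) - (18542 + q) = (-5 - 1*(-148)) - (18542 + 1045) = (-5 + 148) - 1*19587 = 143 - 19587 = -19444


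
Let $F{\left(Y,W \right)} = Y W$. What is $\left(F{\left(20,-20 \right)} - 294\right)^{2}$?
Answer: $481636$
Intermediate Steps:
$F{\left(Y,W \right)} = W Y$
$\left(F{\left(20,-20 \right)} - 294\right)^{2} = \left(\left(-20\right) 20 - 294\right)^{2} = \left(-400 - 294\right)^{2} = \left(-694\right)^{2} = 481636$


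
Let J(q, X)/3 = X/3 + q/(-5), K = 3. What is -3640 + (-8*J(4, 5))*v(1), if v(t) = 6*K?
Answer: -20072/5 ≈ -4014.4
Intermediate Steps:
J(q, X) = X - 3*q/5 (J(q, X) = 3*(X/3 + q/(-5)) = 3*(X*(⅓) + q*(-⅕)) = 3*(X/3 - q/5) = 3*(-q/5 + X/3) = X - 3*q/5)
v(t) = 18 (v(t) = 6*3 = 18)
-3640 + (-8*J(4, 5))*v(1) = -3640 - 8*(5 - ⅗*4)*18 = -3640 - 8*(5 - 12/5)*18 = -3640 - 8*13/5*18 = -3640 - 104/5*18 = -3640 - 1872/5 = -20072/5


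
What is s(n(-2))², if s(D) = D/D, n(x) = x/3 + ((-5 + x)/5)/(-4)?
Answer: 1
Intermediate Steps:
n(x) = ¼ + 17*x/60 (n(x) = x*(⅓) + ((-5 + x)*(⅕))*(-¼) = x/3 + (-1 + x/5)*(-¼) = x/3 + (¼ - x/20) = ¼ + 17*x/60)
s(D) = 1
s(n(-2))² = 1² = 1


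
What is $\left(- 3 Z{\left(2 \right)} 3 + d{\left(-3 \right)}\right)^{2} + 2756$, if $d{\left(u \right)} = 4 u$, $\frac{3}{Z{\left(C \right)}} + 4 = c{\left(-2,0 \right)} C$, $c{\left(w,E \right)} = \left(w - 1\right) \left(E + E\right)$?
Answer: $\frac{44537}{16} \approx 2783.6$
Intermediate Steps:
$c{\left(w,E \right)} = 2 E \left(-1 + w\right)$ ($c{\left(w,E \right)} = \left(-1 + w\right) 2 E = 2 E \left(-1 + w\right)$)
$Z{\left(C \right)} = - \frac{3}{4}$ ($Z{\left(C \right)} = \frac{3}{-4 + 2 \cdot 0 \left(-1 - 2\right) C} = \frac{3}{-4 + 2 \cdot 0 \left(-3\right) C} = \frac{3}{-4 + 0 C} = \frac{3}{-4 + 0} = \frac{3}{-4} = 3 \left(- \frac{1}{4}\right) = - \frac{3}{4}$)
$\left(- 3 Z{\left(2 \right)} 3 + d{\left(-3 \right)}\right)^{2} + 2756 = \left(\left(-3\right) \left(- \frac{3}{4}\right) 3 + 4 \left(-3\right)\right)^{2} + 2756 = \left(\frac{9}{4} \cdot 3 - 12\right)^{2} + 2756 = \left(\frac{27}{4} - 12\right)^{2} + 2756 = \left(- \frac{21}{4}\right)^{2} + 2756 = \frac{441}{16} + 2756 = \frac{44537}{16}$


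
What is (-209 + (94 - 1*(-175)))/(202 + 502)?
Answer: 15/176 ≈ 0.085227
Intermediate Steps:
(-209 + (94 - 1*(-175)))/(202 + 502) = (-209 + (94 + 175))/704 = (-209 + 269)*(1/704) = 60*(1/704) = 15/176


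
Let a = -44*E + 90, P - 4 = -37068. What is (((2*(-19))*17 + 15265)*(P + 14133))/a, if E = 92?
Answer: 335228289/3958 ≈ 84696.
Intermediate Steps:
P = -37064 (P = 4 - 37068 = -37064)
a = -3958 (a = -44*92 + 90 = -4048 + 90 = -3958)
(((2*(-19))*17 + 15265)*(P + 14133))/a = (((2*(-19))*17 + 15265)*(-37064 + 14133))/(-3958) = ((-38*17 + 15265)*(-22931))*(-1/3958) = ((-646 + 15265)*(-22931))*(-1/3958) = (14619*(-22931))*(-1/3958) = -335228289*(-1/3958) = 335228289/3958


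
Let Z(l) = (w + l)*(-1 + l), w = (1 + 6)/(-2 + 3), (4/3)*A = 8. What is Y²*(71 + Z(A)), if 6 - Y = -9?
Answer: 30600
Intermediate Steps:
Y = 15 (Y = 6 - 1*(-9) = 6 + 9 = 15)
A = 6 (A = (¾)*8 = 6)
w = 7 (w = 7/1 = 7*1 = 7)
Z(l) = (-1 + l)*(7 + l) (Z(l) = (7 + l)*(-1 + l) = (-1 + l)*(7 + l))
Y²*(71 + Z(A)) = 15²*(71 + (-7 + 6² + 6*6)) = 225*(71 + (-7 + 36 + 36)) = 225*(71 + 65) = 225*136 = 30600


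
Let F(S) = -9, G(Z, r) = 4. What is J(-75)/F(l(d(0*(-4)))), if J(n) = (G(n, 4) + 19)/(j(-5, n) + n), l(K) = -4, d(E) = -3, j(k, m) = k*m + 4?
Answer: -23/2736 ≈ -0.0084064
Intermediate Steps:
j(k, m) = 4 + k*m
J(n) = 23/(4 - 4*n) (J(n) = (4 + 19)/((4 - 5*n) + n) = 23/(4 - 4*n))
J(-75)/F(l(d(0*(-4)))) = -23/(-4 + 4*(-75))/(-9) = -23/(-4 - 300)*(-⅑) = -23/(-304)*(-⅑) = -23*(-1/304)*(-⅑) = (23/304)*(-⅑) = -23/2736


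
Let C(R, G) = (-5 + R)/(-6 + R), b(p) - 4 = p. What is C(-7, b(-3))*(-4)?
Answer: -48/13 ≈ -3.6923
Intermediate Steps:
b(p) = 4 + p
C(R, G) = (-5 + R)/(-6 + R)
C(-7, b(-3))*(-4) = ((-5 - 7)/(-6 - 7))*(-4) = (-12/(-13))*(-4) = -1/13*(-12)*(-4) = (12/13)*(-4) = -48/13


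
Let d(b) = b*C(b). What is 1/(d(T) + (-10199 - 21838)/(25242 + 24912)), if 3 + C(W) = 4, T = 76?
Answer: 16718/1259889 ≈ 0.013269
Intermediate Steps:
C(W) = 1 (C(W) = -3 + 4 = 1)
d(b) = b (d(b) = b*1 = b)
1/(d(T) + (-10199 - 21838)/(25242 + 24912)) = 1/(76 + (-10199 - 21838)/(25242 + 24912)) = 1/(76 - 32037/50154) = 1/(76 - 32037*1/50154) = 1/(76 - 10679/16718) = 1/(1259889/16718) = 16718/1259889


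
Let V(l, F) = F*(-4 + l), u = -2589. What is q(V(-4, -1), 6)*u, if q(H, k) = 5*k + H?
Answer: -98382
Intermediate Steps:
q(H, k) = H + 5*k
q(V(-4, -1), 6)*u = (-(-4 - 4) + 5*6)*(-2589) = (-1*(-8) + 30)*(-2589) = (8 + 30)*(-2589) = 38*(-2589) = -98382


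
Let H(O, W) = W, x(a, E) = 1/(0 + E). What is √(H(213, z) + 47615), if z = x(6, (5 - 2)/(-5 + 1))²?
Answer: √428551/3 ≈ 218.21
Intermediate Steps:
x(a, E) = 1/E
z = 16/9 (z = (1/((5 - 2)/(-5 + 1)))² = (1/(3/(-4)))² = (1/(3*(-¼)))² = (1/(-¾))² = (-4/3)² = 16/9 ≈ 1.7778)
√(H(213, z) + 47615) = √(16/9 + 47615) = √(428551/9) = √428551/3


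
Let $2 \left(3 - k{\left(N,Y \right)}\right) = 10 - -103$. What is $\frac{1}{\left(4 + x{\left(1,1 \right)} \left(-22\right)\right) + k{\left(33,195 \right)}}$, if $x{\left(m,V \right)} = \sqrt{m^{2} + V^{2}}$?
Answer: $- \frac{18}{539} + \frac{8 \sqrt{2}}{539} \approx -0.012405$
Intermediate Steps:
$k{\left(N,Y \right)} = - \frac{107}{2}$ ($k{\left(N,Y \right)} = 3 - \frac{10 - -103}{2} = 3 - \frac{10 + 103}{2} = 3 - \frac{113}{2} = - \frac{107}{2}$)
$x{\left(m,V \right)} = \sqrt{V^{2} + m^{2}}$
$\frac{1}{\left(4 + x{\left(1,1 \right)} \left(-22\right)\right) + k{\left(33,195 \right)}} = \frac{1}{\left(4 + \sqrt{1^{2} + 1^{2}} \left(-22\right)\right) - \frac{107}{2}} = \frac{1}{\left(4 + \sqrt{1 + 1} \left(-22\right)\right) - \frac{107}{2}} = \frac{1}{\left(4 + \sqrt{2} \left(-22\right)\right) - \frac{107}{2}} = \frac{1}{\left(4 - 22 \sqrt{2}\right) - \frac{107}{2}} = \frac{1}{- \frac{99}{2} - 22 \sqrt{2}}$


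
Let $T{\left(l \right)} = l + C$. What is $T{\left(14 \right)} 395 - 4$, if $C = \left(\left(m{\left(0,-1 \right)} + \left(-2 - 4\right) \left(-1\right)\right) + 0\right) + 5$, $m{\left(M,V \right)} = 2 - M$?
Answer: $10661$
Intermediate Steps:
$C = 13$ ($C = \left(\left(\left(2 - 0\right) + \left(-2 - 4\right) \left(-1\right)\right) + 0\right) + 5 = \left(\left(\left(2 + 0\right) - -6\right) + 0\right) + 5 = \left(\left(2 + 6\right) + 0\right) + 5 = \left(8 + 0\right) + 5 = 8 + 5 = 13$)
$T{\left(l \right)} = 13 + l$ ($T{\left(l \right)} = l + 13 = 13 + l$)
$T{\left(14 \right)} 395 - 4 = \left(13 + 14\right) 395 - 4 = 27 \cdot 395 - 4 = 10665 - 4 = 10661$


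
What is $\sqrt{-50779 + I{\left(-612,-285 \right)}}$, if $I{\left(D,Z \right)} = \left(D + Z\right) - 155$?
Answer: $3 i \sqrt{5759} \approx 227.66 i$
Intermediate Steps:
$I{\left(D,Z \right)} = -155 + D + Z$
$\sqrt{-50779 + I{\left(-612,-285 \right)}} = \sqrt{-50779 - 1052} = \sqrt{-51831} = 3 i \sqrt{5759}$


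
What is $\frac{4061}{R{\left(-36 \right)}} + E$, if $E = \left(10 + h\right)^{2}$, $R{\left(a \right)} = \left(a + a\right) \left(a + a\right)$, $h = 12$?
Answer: $\frac{2513117}{5184} \approx 484.78$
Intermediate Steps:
$R{\left(a \right)} = 4 a^{2}$ ($R{\left(a \right)} = 2 a 2 a = 4 a^{2}$)
$E = 484$ ($E = \left(10 + 12\right)^{2} = 22^{2} = 484$)
$\frac{4061}{R{\left(-36 \right)}} + E = \frac{4061}{4 \left(-36\right)^{2}} + 484 = \frac{4061}{4 \cdot 1296} + 484 = \frac{4061}{5184} + 484 = \frac{2513117}{5184}$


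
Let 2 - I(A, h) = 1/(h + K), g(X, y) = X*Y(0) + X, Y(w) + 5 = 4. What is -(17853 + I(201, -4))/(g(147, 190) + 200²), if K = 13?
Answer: -80347/180000 ≈ -0.44637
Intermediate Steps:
Y(w) = -1 (Y(w) = -5 + 4 = -1)
g(X, y) = 0 (g(X, y) = X*(-1) + X = -X + X = 0)
I(A, h) = 2 - 1/(13 + h) (I(A, h) = 2 - 1/(h + 13) = 2 - 1/(13 + h))
-(17853 + I(201, -4))/(g(147, 190) + 200²) = -(17853 + (25 + 2*(-4))/(13 - 4))/(0 + 200²) = -(17853 + (25 - 8)/9)/(0 + 40000) = -(17853 + (⅑)*17)/40000 = -(17853 + 17/9)/40000 = -160694/(9*40000) = -1*80347/180000 = -80347/180000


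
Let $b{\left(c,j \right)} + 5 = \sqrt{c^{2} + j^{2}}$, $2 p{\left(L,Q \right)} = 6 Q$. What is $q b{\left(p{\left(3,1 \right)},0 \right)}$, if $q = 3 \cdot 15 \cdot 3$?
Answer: $-270$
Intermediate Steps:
$p{\left(L,Q \right)} = 3 Q$ ($p{\left(L,Q \right)} = \frac{6 Q}{2} = 3 Q$)
$b{\left(c,j \right)} = -5 + \sqrt{c^{2} + j^{2}}$
$q = 135$ ($q = 45 \cdot 3 = 135$)
$q b{\left(p{\left(3,1 \right)},0 \right)} = 135 \left(-5 + \sqrt{\left(3 \cdot 1\right)^{2} + 0^{2}}\right) = 135 \left(-5 + \sqrt{3^{2} + 0}\right) = 135 \left(-5 + \sqrt{9 + 0}\right) = 135 \left(-5 + \sqrt{9}\right) = 135 \left(-5 + 3\right) = 135 \left(-2\right) = -270$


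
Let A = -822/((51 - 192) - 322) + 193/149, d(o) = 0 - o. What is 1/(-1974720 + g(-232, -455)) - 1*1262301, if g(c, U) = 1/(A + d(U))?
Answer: -78771334744831565675/62402972622853 ≈ -1.2623e+6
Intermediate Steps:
d(o) = -o
A = 211837/68987 (A = -822/(-141 - 322) + 193*(1/149) = -822/(-463) + 193/149 = -822*(-1/463) + 193/149 = 822/463 + 193/149 = 211837/68987 ≈ 3.0707)
g(c, U) = 1/(211837/68987 - U)
1/(-1974720 + g(-232, -455)) - 1*1262301 = 1/(-1974720 - 68987/(-211837 + 68987*(-455))) - 1*1262301 = 1/(-1974720 - 68987/(-211837 - 31389085)) - 1262301 = 1/(-1974720 - 68987/(-31600922)) - 1262301 = 1/(-1974720 - 68987*(-1/31600922)) - 1262301 = 1/(-1974720 + 68987/31600922) - 1262301 = 1/(-62402972622853/31600922) - 1262301 = -31600922/62402972622853 - 1262301 = -78771334744831565675/62402972622853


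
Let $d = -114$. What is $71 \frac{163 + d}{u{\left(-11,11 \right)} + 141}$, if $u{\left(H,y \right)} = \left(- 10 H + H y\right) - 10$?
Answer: $\frac{3479}{120} \approx 28.992$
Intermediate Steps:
$u{\left(H,y \right)} = -10 - 10 H + H y$
$71 \frac{163 + d}{u{\left(-11,11 \right)} + 141} = 71 \frac{163 - 114}{\left(-10 - -110 - 121\right) + 141} = 71 \frac{49}{\left(-10 + 110 - 121\right) + 141} = 71 \frac{49}{-21 + 141} = 71 \cdot \frac{49}{120} = \frac{3479}{120}$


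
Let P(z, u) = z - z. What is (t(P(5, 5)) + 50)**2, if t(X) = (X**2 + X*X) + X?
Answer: 2500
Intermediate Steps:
P(z, u) = 0
t(X) = X + 2*X**2 (t(X) = (X**2 + X**2) + X = 2*X**2 + X = X + 2*X**2)
(t(P(5, 5)) + 50)**2 = (0*(1 + 2*0) + 50)**2 = (0*(1 + 0) + 50)**2 = (0*1 + 50)**2 = (0 + 50)**2 = 50**2 = 2500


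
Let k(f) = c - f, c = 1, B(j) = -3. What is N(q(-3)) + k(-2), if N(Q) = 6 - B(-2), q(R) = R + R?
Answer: 12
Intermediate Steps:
q(R) = 2*R
N(Q) = 9 (N(Q) = 6 - 1*(-3) = 6 + 3 = 9)
k(f) = 1 - f
N(q(-3)) + k(-2) = 9 + (1 - 1*(-2)) = 9 + (1 + 2) = 9 + 3 = 12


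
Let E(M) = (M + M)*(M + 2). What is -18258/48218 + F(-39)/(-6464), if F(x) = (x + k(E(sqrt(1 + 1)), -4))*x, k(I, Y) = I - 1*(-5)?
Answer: -43608693/77920288 + 39*sqrt(2)/1616 ≈ -0.52553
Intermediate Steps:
E(M) = 2*M*(2 + M) (E(M) = (2*M)*(2 + M) = 2*M*(2 + M))
k(I, Y) = 5 + I (k(I, Y) = I + 5 = 5 + I)
F(x) = x*(5 + x + 2*sqrt(2)*(2 + sqrt(2))) (F(x) = (x + (5 + 2*sqrt(1 + 1)*(2 + sqrt(1 + 1))))*x = (x + (5 + 2*sqrt(2)*(2 + sqrt(2))))*x = (5 + x + 2*sqrt(2)*(2 + sqrt(2)))*x = x*(5 + x + 2*sqrt(2)*(2 + sqrt(2))))
-18258/48218 + F(-39)/(-6464) = -18258/48218 - 39*(9 - 39 + 4*sqrt(2))/(-6464) = -18258*1/48218 - 39*(-30 + 4*sqrt(2))*(-1/6464) = -9129/24109 + (1170 - 156*sqrt(2))*(-1/6464) = -9129/24109 + (-585/3232 + 39*sqrt(2)/1616) = -43608693/77920288 + 39*sqrt(2)/1616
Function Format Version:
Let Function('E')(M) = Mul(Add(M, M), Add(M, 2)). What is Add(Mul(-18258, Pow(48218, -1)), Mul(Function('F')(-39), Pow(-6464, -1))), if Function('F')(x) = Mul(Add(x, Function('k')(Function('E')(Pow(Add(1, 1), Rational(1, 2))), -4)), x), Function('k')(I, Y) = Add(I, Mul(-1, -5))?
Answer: Add(Rational(-43608693, 77920288), Mul(Rational(39, 1616), Pow(2, Rational(1, 2)))) ≈ -0.52553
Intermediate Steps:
Function('E')(M) = Mul(2, M, Add(2, M)) (Function('E')(M) = Mul(Mul(2, M), Add(2, M)) = Mul(2, M, Add(2, M)))
Function('k')(I, Y) = Add(5, I) (Function('k')(I, Y) = Add(I, 5) = Add(5, I))
Function('F')(x) = Mul(x, Add(5, x, Mul(2, Pow(2, Rational(1, 2)), Add(2, Pow(2, Rational(1, 2)))))) (Function('F')(x) = Mul(Add(x, Add(5, Mul(2, Pow(Add(1, 1), Rational(1, 2)), Add(2, Pow(Add(1, 1), Rational(1, 2)))))), x) = Mul(Add(x, Add(5, Mul(2, Pow(2, Rational(1, 2)), Add(2, Pow(2, Rational(1, 2)))))), x) = Mul(Add(5, x, Mul(2, Pow(2, Rational(1, 2)), Add(2, Pow(2, Rational(1, 2))))), x) = Mul(x, Add(5, x, Mul(2, Pow(2, Rational(1, 2)), Add(2, Pow(2, Rational(1, 2)))))))
Add(Mul(-18258, Pow(48218, -1)), Mul(Function('F')(-39), Pow(-6464, -1))) = Add(Mul(-18258, Pow(48218, -1)), Mul(Mul(-39, Add(9, -39, Mul(4, Pow(2, Rational(1, 2))))), Pow(-6464, -1))) = Add(Mul(-18258, Rational(1, 48218)), Mul(Mul(-39, Add(-30, Mul(4, Pow(2, Rational(1, 2))))), Rational(-1, 6464))) = Add(Rational(-9129, 24109), Mul(Add(1170, Mul(-156, Pow(2, Rational(1, 2)))), Rational(-1, 6464))) = Add(Rational(-9129, 24109), Add(Rational(-585, 3232), Mul(Rational(39, 1616), Pow(2, Rational(1, 2))))) = Add(Rational(-43608693, 77920288), Mul(Rational(39, 1616), Pow(2, Rational(1, 2))))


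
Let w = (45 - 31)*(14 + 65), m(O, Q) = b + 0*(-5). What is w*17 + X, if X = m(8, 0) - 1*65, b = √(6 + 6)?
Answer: 18737 + 2*√3 ≈ 18740.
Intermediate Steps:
b = 2*√3 (b = √12 = 2*√3 ≈ 3.4641)
m(O, Q) = 2*√3 (m(O, Q) = 2*√3 + 0*(-5) = 2*√3 + 0 = 2*√3)
w = 1106 (w = 14*79 = 1106)
X = -65 + 2*√3 (X = 2*√3 - 1*65 = 2*√3 - 65 = -65 + 2*√3 ≈ -61.536)
w*17 + X = 1106*17 + (-65 + 2*√3) = 18802 + (-65 + 2*√3) = 18737 + 2*√3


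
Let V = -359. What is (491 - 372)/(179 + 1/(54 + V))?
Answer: 36295/54594 ≈ 0.66482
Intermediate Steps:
(491 - 372)/(179 + 1/(54 + V)) = (491 - 372)/(179 + 1/(54 - 359)) = 119/(179 + 1/(-305)) = 119/(179 - 1/305) = 119/(54594/305) = 119*(305/54594) = 36295/54594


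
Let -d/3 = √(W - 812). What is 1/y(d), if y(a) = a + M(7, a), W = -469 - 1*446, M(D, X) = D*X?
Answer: I*√1727/41448 ≈ 0.0010026*I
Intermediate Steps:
W = -915 (W = -469 - 446 = -915)
d = -3*I*√1727 (d = -3*√(-915 - 812) = -3*I*√1727 ≈ -124.67*I)
y(a) = 8*a (y(a) = a + 7*a = 8*a)
1/y(d) = 1/(8*(-3*I*√1727)) = 1/(-24*I*√1727) = I*√1727/41448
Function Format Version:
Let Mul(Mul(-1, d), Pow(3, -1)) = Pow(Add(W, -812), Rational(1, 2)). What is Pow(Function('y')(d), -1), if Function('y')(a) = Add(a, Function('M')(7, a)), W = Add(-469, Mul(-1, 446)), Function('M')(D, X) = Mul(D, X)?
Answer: Mul(Rational(1, 41448), I, Pow(1727, Rational(1, 2))) ≈ Mul(0.0010026, I)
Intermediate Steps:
W = -915 (W = Add(-469, -446) = -915)
d = Mul(-3, I, Pow(1727, Rational(1, 2))) (d = Mul(-3, Pow(Add(-915, -812), Rational(1, 2))) = Mul(-3, Pow(-1727, Rational(1, 2))) = Mul(-3, Mul(I, Pow(1727, Rational(1, 2)))) = Mul(-3, I, Pow(1727, Rational(1, 2))) ≈ Mul(-124.67, I))
Function('y')(a) = Mul(8, a) (Function('y')(a) = Add(a, Mul(7, a)) = Mul(8, a))
Pow(Function('y')(d), -1) = Pow(Mul(8, Mul(-3, I, Pow(1727, Rational(1, 2)))), -1) = Pow(Mul(-24, I, Pow(1727, Rational(1, 2))), -1) = Mul(Rational(1, 41448), I, Pow(1727, Rational(1, 2)))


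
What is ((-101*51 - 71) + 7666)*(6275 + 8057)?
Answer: 35027408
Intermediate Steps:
((-101*51 - 71) + 7666)*(6275 + 8057) = ((-5151 - 71) + 7666)*14332 = (-5222 + 7666)*14332 = 2444*14332 = 35027408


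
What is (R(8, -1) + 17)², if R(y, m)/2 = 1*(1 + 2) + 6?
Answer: 1225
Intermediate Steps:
R(y, m) = 18 (R(y, m) = 2*(1*(1 + 2) + 6) = 2*(1*3 + 6) = 2*(3 + 6) = 2*9 = 18)
(R(8, -1) + 17)² = (18 + 17)² = 35² = 1225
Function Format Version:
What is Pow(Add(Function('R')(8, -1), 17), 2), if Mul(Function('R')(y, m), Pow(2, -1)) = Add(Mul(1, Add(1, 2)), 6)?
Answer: 1225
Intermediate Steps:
Function('R')(y, m) = 18 (Function('R')(y, m) = Mul(2, Add(Mul(1, Add(1, 2)), 6)) = Mul(2, Add(Mul(1, 3), 6)) = Mul(2, Add(3, 6)) = Mul(2, 9) = 18)
Pow(Add(Function('R')(8, -1), 17), 2) = Pow(Add(18, 17), 2) = Pow(35, 2) = 1225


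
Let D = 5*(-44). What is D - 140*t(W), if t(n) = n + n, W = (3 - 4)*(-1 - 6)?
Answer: -2180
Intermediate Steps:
D = -220
W = 7 (W = -1*(-7) = 7)
t(n) = 2*n
D - 140*t(W) = -220 - 280*7 = -220 - 140*14 = -220 - 1960 = -2180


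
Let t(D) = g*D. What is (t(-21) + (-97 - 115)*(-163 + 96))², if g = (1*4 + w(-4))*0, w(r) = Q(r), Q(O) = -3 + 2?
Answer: 201753616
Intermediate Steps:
Q(O) = -1
w(r) = -1
g = 0 (g = (1*4 - 1)*0 = (4 - 1)*0 = 3*0 = 0)
t(D) = 0 (t(D) = 0*D = 0)
(t(-21) + (-97 - 115)*(-163 + 96))² = (0 + (-97 - 115)*(-163 + 96))² = (0 - 212*(-67))² = (0 + 14204)² = 14204² = 201753616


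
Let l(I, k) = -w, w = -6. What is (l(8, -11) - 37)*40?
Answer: -1240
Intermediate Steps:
l(I, k) = 6 (l(I, k) = -1*(-6) = 6)
(l(8, -11) - 37)*40 = (6 - 37)*40 = -31*40 = -1240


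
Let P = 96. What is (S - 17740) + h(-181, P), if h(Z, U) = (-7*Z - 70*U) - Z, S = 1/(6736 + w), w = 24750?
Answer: -724555831/31486 ≈ -23012.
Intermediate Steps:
S = 1/31486 (S = 1/(6736 + 24750) = 1/31486 ≈ 3.1760e-5)
h(Z, U) = -70*U - 8*Z (h(Z, U) = (-70*U - 7*Z) - Z = -70*U - 8*Z)
(S - 17740) + h(-181, P) = (1/31486 - 17740) + (-70*96 - 8*(-181)) = -558561639/31486 + (-6720 + 1448) = -558561639/31486 - 5272 = -724555831/31486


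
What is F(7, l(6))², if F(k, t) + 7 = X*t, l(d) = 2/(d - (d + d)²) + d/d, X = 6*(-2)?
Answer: 187489/529 ≈ 354.42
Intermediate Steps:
X = -12
l(d) = 1 + 2/(d - 4*d²) (l(d) = 2/(d - (2*d)²) + 1 = 2/(d - 4*d²) + 1 = 1 + 2/(d - 4*d²))
F(k, t) = -7 - 12*t
F(7, l(6))² = (-7 - 12*(-2 - 1*6 + 4*6²)/(6*(-1 + 4*6)))² = (-7 - 2*(-2 - 6 + 4*36)/(-1 + 24))² = (-7 - 2*(-2 - 6 + 144)/23)² = (-7 - 2*136/23)² = (-7 - 12*68/69)² = (-7 - 272/23)² = (-433/23)² = 187489/529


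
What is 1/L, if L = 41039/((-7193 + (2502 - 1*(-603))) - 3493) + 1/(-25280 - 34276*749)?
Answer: -16103287284/87173566757 ≈ -0.18473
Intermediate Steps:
L = -87173566757/16103287284 (L = 41039/((-7193 + (2502 + 603)) - 3493) + (1/749)/(-59556) = 41039/((-7193 + 3105) - 3493) - 1/59556*1/749 = 41039/(-4088 - 3493) - 1/44607444 = 41039/(-7581) - 1/44607444 = 41039*(-1/7581) - 1/44607444 = -41039/7581 - 1/44607444 = -87173566757/16103287284 ≈ -5.4134)
1/L = 1/(-87173566757/16103287284) = -16103287284/87173566757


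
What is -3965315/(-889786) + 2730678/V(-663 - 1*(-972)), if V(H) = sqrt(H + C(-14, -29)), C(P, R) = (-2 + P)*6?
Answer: 3965315/889786 + 910226*sqrt(213)/71 ≈ 1.8711e+5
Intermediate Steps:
C(P, R) = -12 + 6*P
V(H) = sqrt(-96 + H) (V(H) = sqrt(H + (-12 + 6*(-14))) = sqrt(H + (-12 - 84)) = sqrt(H - 96) = sqrt(-96 + H))
-3965315/(-889786) + 2730678/V(-663 - 1*(-972)) = -3965315/(-889786) + 2730678/(sqrt(-96 + (-663 - 1*(-972)))) = -3965315*(-1/889786) + 2730678/(sqrt(-96 + (-663 + 972))) = 3965315/889786 + 2730678/(sqrt(-96 + 309)) = 3965315/889786 + 2730678/(sqrt(213)) = 3965315/889786 + 2730678*(sqrt(213)/213) = 3965315/889786 + 910226*sqrt(213)/71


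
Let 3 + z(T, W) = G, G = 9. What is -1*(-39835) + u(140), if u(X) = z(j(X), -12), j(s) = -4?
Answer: 39841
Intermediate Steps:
z(T, W) = 6 (z(T, W) = -3 + 9 = 6)
u(X) = 6
-1*(-39835) + u(140) = -1*(-39835) + 6 = 39835 + 6 = 39841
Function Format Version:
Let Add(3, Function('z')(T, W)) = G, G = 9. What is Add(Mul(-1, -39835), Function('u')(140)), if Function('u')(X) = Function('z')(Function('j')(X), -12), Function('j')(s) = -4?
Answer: 39841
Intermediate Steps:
Function('z')(T, W) = 6 (Function('z')(T, W) = Add(-3, 9) = 6)
Function('u')(X) = 6
Add(Mul(-1, -39835), Function('u')(140)) = Add(Mul(-1, -39835), 6) = Add(39835, 6) = 39841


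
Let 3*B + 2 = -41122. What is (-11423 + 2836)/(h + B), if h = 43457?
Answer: -8587/29749 ≈ -0.28865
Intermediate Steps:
B = -13708 (B = -2/3 + (1/3)*(-41122) = -2/3 - 41122/3 = -13708)
(-11423 + 2836)/(h + B) = (-11423 + 2836)/(43457 - 13708) = -8587/29749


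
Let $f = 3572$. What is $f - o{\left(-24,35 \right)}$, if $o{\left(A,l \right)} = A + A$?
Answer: $3620$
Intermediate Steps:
$o{\left(A,l \right)} = 2 A$
$f - o{\left(-24,35 \right)} = 3572 - 2 \left(-24\right) = 3572 - -48 = 3572 + 48 = 3620$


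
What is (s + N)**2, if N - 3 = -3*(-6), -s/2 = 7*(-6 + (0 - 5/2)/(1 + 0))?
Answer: 19600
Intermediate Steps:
s = 119 (s = -14*(-6 + (0 - 5/2)/(1 + 0)) = -14*(-6 + (0 - 5*1/2)/1) = -14*(-6 + (0 - 5/2)*1) = -14*(-6 - 5/2*1) = -14*(-6 - 5/2) = -14*(-17)/2 = -2*(-119/2) = 119)
N = 21 (N = 3 - 3*(-6) = 3 + 18 = 21)
(s + N)**2 = (119 + 21)**2 = 140**2 = 19600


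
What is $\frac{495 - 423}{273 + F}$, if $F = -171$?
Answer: $\frac{12}{17} \approx 0.70588$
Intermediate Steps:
$\frac{495 - 423}{273 + F} = \frac{495 - 423}{273 - 171} = \frac{72}{102} = 72 \cdot \frac{1}{102} = \frac{12}{17}$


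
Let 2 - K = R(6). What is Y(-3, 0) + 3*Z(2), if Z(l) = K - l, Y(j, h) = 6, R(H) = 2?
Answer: 0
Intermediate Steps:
K = 0 (K = 2 - 1*2 = 2 - 2 = 0)
Z(l) = -l (Z(l) = 0 - l = -l)
Y(-3, 0) + 3*Z(2) = 6 + 3*(-1*2) = 6 + 3*(-2) = 6 - 6 = 0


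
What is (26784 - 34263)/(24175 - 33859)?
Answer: 831/1076 ≈ 0.77230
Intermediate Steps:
(26784 - 34263)/(24175 - 33859) = -7479/(-9684) = -7479*(-1/9684) = 831/1076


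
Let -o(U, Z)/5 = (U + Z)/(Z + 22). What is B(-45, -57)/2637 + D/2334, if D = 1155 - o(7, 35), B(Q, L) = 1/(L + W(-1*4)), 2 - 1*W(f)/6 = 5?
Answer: 1451324093/2923510050 ≈ 0.49643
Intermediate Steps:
W(f) = -18 (W(f) = 12 - 6*5 = 12 - 30 = -18)
o(U, Z) = -5*(U + Z)/(22 + Z) (o(U, Z) = -5*(U + Z)/(Z + 22) = -5*(U + Z)/(22 + Z))
B(Q, L) = 1/(-18 + L) (B(Q, L) = 1/(L - 18) = 1/(-18 + L))
D = 22015/19 (D = 1155 - 5*(-1*7 - 1*35)/(22 + 35) = 1155 - 5*(-7 - 35)/57 = 1155 - 5*(-42)/57 = 1155 - 1*(-70/19) = 1155 + 70/19 = 22015/19 ≈ 1158.7)
B(-45, -57)/2637 + D/2334 = 1/(-18 - 57*2637) + (22015/19)/2334 = (1/2637)/(-75) + (22015/19)*(1/2334) = -1/75*1/2637 + 22015/44346 = -1/197775 + 22015/44346 = 1451324093/2923510050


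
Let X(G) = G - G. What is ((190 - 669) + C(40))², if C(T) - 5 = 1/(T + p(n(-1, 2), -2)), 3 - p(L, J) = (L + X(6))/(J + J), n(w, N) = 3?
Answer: 6880038916/30625 ≈ 2.2465e+5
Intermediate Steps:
X(G) = 0
p(L, J) = 3 - L/(2*J) (p(L, J) = 3 - (L + 0)/(J + J) = 3 - L/(2*J))
C(T) = 5 + 1/(15/4 + T) (C(T) = 5 + 1/(T + (3 - ½*3/(-2))) = 5 + 1/(T + (3 - ½*3*(-½))) = 5 + 1/(T + (3 + ¾)) = 5 + 1/(T + 15/4) = 5 + 1/(15/4 + T))
((190 - 669) + C(40))² = ((190 - 669) + (79 + 20*40)/(15 + 4*40))² = (-479 + (79 + 800)/(15 + 160))² = (-479 + 879/175)² = (-82946/175)² = 6880038916/30625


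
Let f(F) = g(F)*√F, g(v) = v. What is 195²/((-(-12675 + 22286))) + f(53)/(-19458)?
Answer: -38025/9611 - 53*√53/19458 ≈ -3.9762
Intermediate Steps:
f(F) = F^(3/2) (f(F) = F*√F = F^(3/2))
195²/((-(-12675 + 22286))) + f(53)/(-19458) = 195²/((-(-12675 + 22286))) + 53^(3/2)/(-19458) = 38025/((-1*9611)) + (53*√53)*(-1/19458) = 38025/(-9611) - 53*√53/19458 = 38025*(-1/9611) - 53*√53/19458 = -38025/9611 - 53*√53/19458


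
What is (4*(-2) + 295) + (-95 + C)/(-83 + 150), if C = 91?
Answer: 19225/67 ≈ 286.94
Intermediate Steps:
(4*(-2) + 295) + (-95 + C)/(-83 + 150) = (4*(-2) + 295) + (-95 + 91)/(-83 + 150) = (-8 + 295) - 4/67 = 287 - 4*1/67 = 287 - 4/67 = 19225/67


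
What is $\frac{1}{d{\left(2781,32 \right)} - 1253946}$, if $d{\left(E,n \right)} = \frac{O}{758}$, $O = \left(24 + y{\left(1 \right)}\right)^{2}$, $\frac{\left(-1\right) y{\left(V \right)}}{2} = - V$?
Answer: $- \frac{379}{475245196} \approx -7.9748 \cdot 10^{-7}$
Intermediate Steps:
$y{\left(V \right)} = 2 V$ ($y{\left(V \right)} = - 2 \left(- V\right) = 2 V$)
$O = 676$ ($O = \left(24 + 2 \cdot 1\right)^{2} = \left(24 + 2\right)^{2} = 26^{2} = 676$)
$d{\left(E,n \right)} = \frac{338}{379}$ ($d{\left(E,n \right)} = \frac{676}{758} = 676 \cdot \frac{1}{758} = \frac{338}{379}$)
$\frac{1}{d{\left(2781,32 \right)} - 1253946} = \frac{1}{\frac{338}{379} - 1253946} = \frac{1}{- \frac{475245196}{379}} = - \frac{379}{475245196}$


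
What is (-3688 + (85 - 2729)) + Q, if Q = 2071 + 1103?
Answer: -3158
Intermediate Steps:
Q = 3174
(-3688 + (85 - 2729)) + Q = (-3688 + (85 - 2729)) + 3174 = (-3688 - 2644) + 3174 = -6332 + 3174 = -3158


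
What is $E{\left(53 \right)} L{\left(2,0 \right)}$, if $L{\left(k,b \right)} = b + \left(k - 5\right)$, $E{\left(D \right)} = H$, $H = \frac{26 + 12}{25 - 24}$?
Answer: $-114$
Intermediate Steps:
$H = 38$ ($H = \frac{38}{1} = 38 \cdot 1 = 38$)
$E{\left(D \right)} = 38$
$L{\left(k,b \right)} = -5 + b + k$ ($L{\left(k,b \right)} = b + \left(k - 5\right) = b + \left(-5 + k\right) = -5 + b + k$)
$E{\left(53 \right)} L{\left(2,0 \right)} = 38 \left(-5 + 0 + 2\right) = 38 \left(-3\right) = -114$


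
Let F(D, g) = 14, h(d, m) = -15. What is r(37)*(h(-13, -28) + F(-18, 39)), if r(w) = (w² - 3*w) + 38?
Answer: -1296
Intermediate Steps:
r(w) = 38 + w² - 3*w
r(37)*(h(-13, -28) + F(-18, 39)) = (38 + 37² - 3*37)*(-15 + 14) = (38 + 1369 - 111)*(-1) = 1296*(-1) = -1296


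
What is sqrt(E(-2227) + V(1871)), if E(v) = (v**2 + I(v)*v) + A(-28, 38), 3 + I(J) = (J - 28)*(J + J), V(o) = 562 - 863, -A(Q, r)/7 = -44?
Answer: I*sqrt(22362509573) ≈ 1.4954e+5*I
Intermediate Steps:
A(Q, r) = 308 (A(Q, r) = -7*(-44) = 308)
V(o) = -301
I(J) = -3 + 2*J*(-28 + J) (I(J) = -3 + (J - 28)*(J + J) = -3 + (-28 + J)*(2*J) = -3 + 2*J*(-28 + J))
E(v) = 308 + v**2 + v*(-3 - 56*v + 2*v**2) (E(v) = (v**2 + (-3 - 56*v + 2*v**2)*v) + 308 = (v**2 + v*(-3 - 56*v + 2*v**2)) + 308 = 308 + v**2 + v*(-3 - 56*v + 2*v**2))
sqrt(E(-2227) + V(1871)) = sqrt((308 - 55*(-2227)**2 - 3*(-2227) + 2*(-2227)**3) - 301) = sqrt((308 - 55*4959529 + 6681 + 2*(-11044871083)) - 301) = sqrt((308 - 272774095 + 6681 - 22089742166) - 301) = sqrt(-22362509272 - 301) = sqrt(-22362509573) = I*sqrt(22362509573)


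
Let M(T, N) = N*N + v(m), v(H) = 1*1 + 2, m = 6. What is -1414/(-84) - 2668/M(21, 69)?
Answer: 12921/794 ≈ 16.273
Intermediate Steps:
v(H) = 3 (v(H) = 1 + 2 = 3)
M(T, N) = 3 + N**2 (M(T, N) = N*N + 3 = N**2 + 3 = 3 + N**2)
-1414/(-84) - 2668/M(21, 69) = -1414/(-84) - 2668/(3 + 69**2) = -1414*(-1/84) - 2668/(3 + 4761) = 101/6 - 2668/4764 = 101/6 - 2668*1/4764 = 101/6 - 667/1191 = 12921/794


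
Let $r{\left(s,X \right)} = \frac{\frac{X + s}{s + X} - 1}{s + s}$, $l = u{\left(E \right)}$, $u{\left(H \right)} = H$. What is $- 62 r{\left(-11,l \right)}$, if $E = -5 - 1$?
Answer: $0$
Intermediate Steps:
$E = -6$
$l = -6$
$r{\left(s,X \right)} = 0$ ($r{\left(s,X \right)} = \frac{\frac{X + s}{X + s} - 1}{2 s} = \left(1 - 1\right) \frac{1}{2 s} = 0 \frac{1}{2 s} = 0$)
$- 62 r{\left(-11,l \right)} = \left(-62\right) 0 = 0$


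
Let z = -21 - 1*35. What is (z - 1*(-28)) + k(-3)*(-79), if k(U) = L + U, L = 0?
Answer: 209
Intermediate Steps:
k(U) = U (k(U) = 0 + U = U)
z = -56 (z = -21 - 35 = -56)
(z - 1*(-28)) + k(-3)*(-79) = (-56 - 1*(-28)) - 3*(-79) = (-56 + 28) + 237 = -28 + 237 = 209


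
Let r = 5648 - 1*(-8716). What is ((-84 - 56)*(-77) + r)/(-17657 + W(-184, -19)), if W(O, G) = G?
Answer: -6286/4419 ≈ -1.4225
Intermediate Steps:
r = 14364 (r = 5648 + 8716 = 14364)
((-84 - 56)*(-77) + r)/(-17657 + W(-184, -19)) = ((-84 - 56)*(-77) + 14364)/(-17657 - 19) = (-140*(-77) + 14364)/(-17676) = (10780 + 14364)*(-1/17676) = 25144*(-1/17676) = -6286/4419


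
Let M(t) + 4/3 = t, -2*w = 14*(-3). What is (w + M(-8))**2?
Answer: 1225/9 ≈ 136.11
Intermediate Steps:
w = 21 (w = -7*(-3) = -1/2*(-42) = 21)
M(t) = -4/3 + t
(w + M(-8))**2 = (21 + (-4/3 - 8))**2 = (21 - 28/3)**2 = (35/3)**2 = 1225/9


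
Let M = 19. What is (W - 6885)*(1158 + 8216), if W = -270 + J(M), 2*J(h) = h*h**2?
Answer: -34922837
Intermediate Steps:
J(h) = h**3/2 (J(h) = (h*h**2)/2 = h**3/2)
W = 6319/2 (W = -270 + (1/2)*19**3 = -270 + (1/2)*6859 = -270 + 6859/2 = 6319/2 ≈ 3159.5)
(W - 6885)*(1158 + 8216) = (6319/2 - 6885)*(1158 + 8216) = -7451/2*9374 = -34922837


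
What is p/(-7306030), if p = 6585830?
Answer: -658583/730603 ≈ -0.90142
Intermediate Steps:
p/(-7306030) = 6585830/(-7306030) = 6585830*(-1/7306030) = -658583/730603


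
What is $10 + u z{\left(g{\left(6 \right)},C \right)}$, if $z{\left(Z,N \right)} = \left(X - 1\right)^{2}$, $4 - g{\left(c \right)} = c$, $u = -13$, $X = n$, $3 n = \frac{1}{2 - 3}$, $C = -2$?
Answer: $- \frac{118}{9} \approx -13.111$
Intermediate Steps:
$n = - \frac{1}{3}$ ($n = \frac{1}{3 \left(2 - 3\right)} = \frac{1}{3 \left(-1\right)} = \frac{1}{3} \left(-1\right) = - \frac{1}{3} \approx -0.33333$)
$X = - \frac{1}{3} \approx -0.33333$
$g{\left(c \right)} = 4 - c$
$z{\left(Z,N \right)} = \frac{16}{9}$ ($z{\left(Z,N \right)} = \left(- \frac{1}{3} - 1\right)^{2} = \left(- \frac{4}{3}\right)^{2} = \frac{16}{9}$)
$10 + u z{\left(g{\left(6 \right)},C \right)} = 10 - \frac{208}{9} = - \frac{118}{9}$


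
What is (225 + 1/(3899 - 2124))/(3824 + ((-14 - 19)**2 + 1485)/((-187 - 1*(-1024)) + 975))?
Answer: 120611552/2050616675 ≈ 0.058817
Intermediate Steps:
(225 + 1/(3899 - 2124))/(3824 + ((-14 - 19)**2 + 1485)/((-187 - 1*(-1024)) + 975)) = (225 + 1/1775)/(3824 + ((-33)**2 + 1485)/((-187 + 1024) + 975)) = (225 + 1/1775)/(3824 + (1089 + 1485)/(837 + 975)) = 399376/(1775*(3824 + 2574/1812)) = 399376/(1775*(3824 + 2574*(1/1812))) = 399376/(1775*(3824 + 429/302)) = 399376/(1775*(1155277/302)) = (399376/1775)*(302/1155277) = 120611552/2050616675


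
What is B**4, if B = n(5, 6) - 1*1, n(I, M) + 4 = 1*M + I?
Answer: 1296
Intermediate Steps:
n(I, M) = -4 + I + M (n(I, M) = -4 + (1*M + I) = -4 + (M + I) = -4 + (I + M) = -4 + I + M)
B = 6 (B = (-4 + 5 + 6) - 1*1 = 7 - 1 = 6)
B**4 = 6**4 = 1296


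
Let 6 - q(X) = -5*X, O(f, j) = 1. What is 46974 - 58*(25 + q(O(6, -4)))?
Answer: 44886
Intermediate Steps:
q(X) = 6 + 5*X (q(X) = 6 - (-5)*X = 6 + 5*X)
46974 - 58*(25 + q(O(6, -4))) = 46974 - 58*(25 + (6 + 5*1)) = 46974 - 58*(25 + (6 + 5)) = 46974 - 58*(25 + 11) = 46974 - 58*36 = 46974 - 1*2088 = 46974 - 2088 = 44886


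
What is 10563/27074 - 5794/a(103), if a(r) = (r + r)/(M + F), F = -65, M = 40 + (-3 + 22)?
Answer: 471688257/2788622 ≈ 169.15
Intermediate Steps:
M = 59 (M = 40 + 19 = 59)
a(r) = -r/3 (a(r) = (r + r)/(59 - 65) = (2*r)/(-6) = (2*r)*(-⅙) = -r/3)
10563/27074 - 5794/a(103) = 10563/27074 - 5794/((-⅓*103)) = 10563*(1/27074) - 5794/(-103/3) = 10563/27074 - 5794*(-3/103) = 10563/27074 + 17382/103 = 471688257/2788622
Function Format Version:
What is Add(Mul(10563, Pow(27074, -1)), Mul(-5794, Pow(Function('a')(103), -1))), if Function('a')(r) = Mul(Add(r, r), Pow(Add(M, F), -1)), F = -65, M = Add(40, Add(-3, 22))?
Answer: Rational(471688257, 2788622) ≈ 169.15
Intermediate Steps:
M = 59 (M = Add(40, 19) = 59)
Function('a')(r) = Mul(Rational(-1, 3), r) (Function('a')(r) = Mul(Add(r, r), Pow(Add(59, -65), -1)) = Mul(Mul(2, r), Pow(-6, -1)) = Mul(Mul(2, r), Rational(-1, 6)) = Mul(Rational(-1, 3), r))
Add(Mul(10563, Pow(27074, -1)), Mul(-5794, Pow(Function('a')(103), -1))) = Add(Mul(10563, Pow(27074, -1)), Mul(-5794, Pow(Mul(Rational(-1, 3), 103), -1))) = Add(Mul(10563, Rational(1, 27074)), Mul(-5794, Pow(Rational(-103, 3), -1))) = Add(Rational(10563, 27074), Mul(-5794, Rational(-3, 103))) = Add(Rational(10563, 27074), Rational(17382, 103)) = Rational(471688257, 2788622)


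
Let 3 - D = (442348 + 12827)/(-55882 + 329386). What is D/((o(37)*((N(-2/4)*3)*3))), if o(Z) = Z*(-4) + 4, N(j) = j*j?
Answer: -1933/468864 ≈ -0.0041227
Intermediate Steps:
N(j) = j**2
o(Z) = 4 - 4*Z (o(Z) = -4*Z + 4 = 4 - 4*Z)
D = 17397/13024 (D = 3 - (442348 + 12827)/(-55882 + 329386) = 3 - 455175/273504 = 3 - 1*21675/13024 = 3 - 21675/13024 = 17397/13024 ≈ 1.3358)
D/((o(37)*((N(-2/4)*3)*3))) = 17397/(13024*(((4 - 4*37)*(((-2/4)**2*3)*3)))) = 17397/(13024*(((4 - 148)*(((-2*1/4)**2*3)*3)))) = 17397/(13024*((-144*(-1/2)**2*3*3))) = 17397/(13024*((-144*(1/4)*3*3))) = 17397/(13024*((-108*3))) = 17397/(13024*((-144*9/4))) = (17397/13024)/(-324) = (17397/13024)*(-1/324) = -1933/468864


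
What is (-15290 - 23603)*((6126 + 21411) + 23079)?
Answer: -1968608088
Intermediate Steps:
(-15290 - 23603)*((6126 + 21411) + 23079) = -38893*(27537 + 23079) = -38893*50616 = -1968608088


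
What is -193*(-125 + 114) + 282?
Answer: 2405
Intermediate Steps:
-193*(-125 + 114) + 282 = -193*(-11) + 282 = 2123 + 282 = 2405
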